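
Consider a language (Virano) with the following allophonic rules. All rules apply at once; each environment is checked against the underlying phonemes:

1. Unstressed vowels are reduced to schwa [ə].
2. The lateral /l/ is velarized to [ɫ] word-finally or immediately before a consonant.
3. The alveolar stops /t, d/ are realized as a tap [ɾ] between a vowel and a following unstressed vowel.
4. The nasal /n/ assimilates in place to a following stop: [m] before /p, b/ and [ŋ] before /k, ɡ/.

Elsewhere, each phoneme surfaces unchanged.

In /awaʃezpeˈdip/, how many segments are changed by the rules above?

Segments that undergo a rule: /a/ → [ə] (rule 1); /a/ → [ə] (rule 1); /e/ → [ə] (rule 1); /e/ → [ə] (rule 1).
All other segments surface unchanged.

4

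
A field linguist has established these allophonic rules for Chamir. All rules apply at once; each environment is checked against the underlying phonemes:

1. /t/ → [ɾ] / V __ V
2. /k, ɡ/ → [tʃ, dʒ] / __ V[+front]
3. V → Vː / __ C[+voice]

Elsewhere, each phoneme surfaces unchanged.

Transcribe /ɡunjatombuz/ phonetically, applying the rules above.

[ɡuːnjaɾoːmbuːz]

/ɡ/ (word-initial) is in the target of rule 2 but the environment (before a front vowel) is not met → [ɡ].
Rule 3 applies to /u/ (between /ɡ/ and /n/: before a voiced consonant) → [uː].
/n/ — not in any rule's target class → [n].
/j/ (between /n/ and /a/): no rule targets it → [j].
/a/ — between /j/ and /t/; rule 3 does not apply here → [a].
/t/ (between /a/ and /o/): between two vowels, so rule 1 applies → [ɾ].
/o/ meets the environment for rule 3 (before a voiced consonant) → [oː].
/m/ (between /o/ and /b/) is unaffected → [m].
/b/ — not in any rule's target class → [b].
/u/ meets the environment for rule 3 (before a voiced consonant) → [uː].
/z/ (word-final): no rule targets it → [z].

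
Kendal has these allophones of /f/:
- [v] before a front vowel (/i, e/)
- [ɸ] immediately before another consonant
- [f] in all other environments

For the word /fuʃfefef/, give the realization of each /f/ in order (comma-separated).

Occurrence 1 (position 1): no conditioning environment matches → elsewhere allophone [f].
Occurrence 2 (position 4): before a front vowel (/i, e/) → [v].
Occurrence 3 (position 6): before a front vowel (/i, e/) → [v].
Occurrence 4 (position 8): no conditioning environment matches → elsewhere allophone [f].

[f], [v], [v], [f]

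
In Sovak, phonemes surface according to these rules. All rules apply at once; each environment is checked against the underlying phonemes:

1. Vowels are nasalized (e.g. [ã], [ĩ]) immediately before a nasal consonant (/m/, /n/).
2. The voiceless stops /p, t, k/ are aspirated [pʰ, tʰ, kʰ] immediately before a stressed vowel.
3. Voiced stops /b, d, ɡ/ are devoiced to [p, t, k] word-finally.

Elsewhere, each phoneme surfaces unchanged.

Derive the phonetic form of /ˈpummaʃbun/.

/p/ (word-initial): immediately before a stressed vowel, so rule 2 applies → [pʰ].
/u/ (between /p/ and /m/): before a nasal consonant, so rule 1 applies → [ũ].
/m/ (between /u/ and /m/): no rule targets it → [m].
/m/ — not in any rule's target class → [m].
/a/ (between /m/ and /ʃ/) fails the environment for rule 1, so it stays [a].
/ʃ/ — not in any rule's target class → [ʃ].
/b/ — between /ʃ/ and /u/; rule 3 does not apply here → [b].
/u/ — between /b/ and /n/, before a nasal consonant — surfaces as [ũ] (rule 1).
/n/ — not in any rule's target class → [n].

[ˈpʰũmmaʃbũn]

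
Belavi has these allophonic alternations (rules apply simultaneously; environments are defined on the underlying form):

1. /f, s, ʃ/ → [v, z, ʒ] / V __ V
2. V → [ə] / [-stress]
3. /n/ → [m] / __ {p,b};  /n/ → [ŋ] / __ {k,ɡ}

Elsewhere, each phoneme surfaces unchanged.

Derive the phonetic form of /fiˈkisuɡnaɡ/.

[fəˈkizəɡnəɡ]

/f/ (word-initial) fails the environment for rule 1, so it stays [f].
/i/ (between /f/ and /k/): in an unstressed syllable, so rule 2 applies → [ə].
/k/ (between /i/ and /i/) is unaffected → [k].
/i/ — between /k/ and /s/; rule 2 does not apply here → [i].
/s/ meets the environment for rule 1 (between two vowels) → [z].
/u/ — between /s/ and /ɡ/, in an unstressed syllable — surfaces as [ə] (rule 2).
/ɡ/ stays [ɡ].
/n/ (between /ɡ/ and /a/) fails the environment for rule 3, so it stays [n].
/a/ meets the environment for rule 2 (in an unstressed syllable) → [ə].
/ɡ/ (word-final): no rule targets it → [ɡ].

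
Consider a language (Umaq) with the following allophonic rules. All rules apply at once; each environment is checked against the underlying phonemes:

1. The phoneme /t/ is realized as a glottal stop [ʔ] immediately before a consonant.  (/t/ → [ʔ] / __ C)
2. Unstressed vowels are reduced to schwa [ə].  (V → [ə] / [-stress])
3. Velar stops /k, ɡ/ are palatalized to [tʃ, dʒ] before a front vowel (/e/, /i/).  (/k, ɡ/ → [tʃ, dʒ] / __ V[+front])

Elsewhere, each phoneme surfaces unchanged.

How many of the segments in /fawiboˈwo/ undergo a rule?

3

Segments that undergo a rule: /a/ → [ə] (rule 2); /i/ → [ə] (rule 2); /o/ → [ə] (rule 2).
All other segments surface unchanged.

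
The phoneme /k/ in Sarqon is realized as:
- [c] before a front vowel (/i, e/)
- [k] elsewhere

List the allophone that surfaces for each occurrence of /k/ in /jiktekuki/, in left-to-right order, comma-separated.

Occurrence 1 (position 3): no conditioning environment matches → elsewhere allophone [k].
Occurrence 2 (position 6): no conditioning environment matches → elsewhere allophone [k].
Occurrence 3 (position 8): before a front vowel → [c].

[k], [k], [c]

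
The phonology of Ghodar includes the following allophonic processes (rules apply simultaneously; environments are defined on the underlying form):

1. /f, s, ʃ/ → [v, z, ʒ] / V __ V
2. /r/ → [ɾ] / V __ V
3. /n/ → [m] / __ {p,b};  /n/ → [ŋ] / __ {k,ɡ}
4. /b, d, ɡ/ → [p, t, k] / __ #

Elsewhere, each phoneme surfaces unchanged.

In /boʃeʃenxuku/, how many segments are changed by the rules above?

2

Segments that undergo a rule: /ʃ/ → [ʒ] (rule 1); /ʃ/ → [ʒ] (rule 1).
All other segments surface unchanged.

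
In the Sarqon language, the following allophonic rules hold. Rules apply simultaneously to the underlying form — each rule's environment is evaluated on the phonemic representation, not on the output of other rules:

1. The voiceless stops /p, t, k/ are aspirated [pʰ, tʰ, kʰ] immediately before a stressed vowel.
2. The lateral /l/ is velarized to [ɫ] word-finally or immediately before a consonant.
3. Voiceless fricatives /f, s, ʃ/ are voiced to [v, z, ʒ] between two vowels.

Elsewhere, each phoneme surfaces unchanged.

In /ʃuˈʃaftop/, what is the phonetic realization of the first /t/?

/t/ (between /f/ and /o/) is in the target of rule 1 but the environment (immediately before a stressed vowel) is not met → [t].

[t]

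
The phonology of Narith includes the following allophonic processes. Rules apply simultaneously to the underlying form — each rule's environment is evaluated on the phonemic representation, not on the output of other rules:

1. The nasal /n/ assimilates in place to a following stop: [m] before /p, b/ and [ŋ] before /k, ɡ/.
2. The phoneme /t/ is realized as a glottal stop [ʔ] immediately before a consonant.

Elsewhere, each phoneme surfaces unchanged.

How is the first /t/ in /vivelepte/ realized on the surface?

[t]

/t/ (between /p/ and /e/): rule 2 targets it, but not immediately before a consonant → unchanged [t].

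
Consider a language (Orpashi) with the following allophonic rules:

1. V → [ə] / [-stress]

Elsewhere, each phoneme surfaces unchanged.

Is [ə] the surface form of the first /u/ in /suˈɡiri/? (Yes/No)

/u/ (between /s/ and /ɡ/): in an unstressed syllable, so rule 1 applies → [ə].
The actual realization is [ə], which matches [ə].

Yes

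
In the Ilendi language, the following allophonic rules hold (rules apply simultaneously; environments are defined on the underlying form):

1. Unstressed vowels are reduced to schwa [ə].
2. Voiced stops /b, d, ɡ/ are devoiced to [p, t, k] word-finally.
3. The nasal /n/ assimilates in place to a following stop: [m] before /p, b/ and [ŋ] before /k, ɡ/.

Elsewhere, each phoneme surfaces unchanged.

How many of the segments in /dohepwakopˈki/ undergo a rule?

Segments that undergo a rule: /o/ → [ə] (rule 1); /e/ → [ə] (rule 1); /a/ → [ə] (rule 1); /o/ → [ə] (rule 1).
All other segments surface unchanged.

4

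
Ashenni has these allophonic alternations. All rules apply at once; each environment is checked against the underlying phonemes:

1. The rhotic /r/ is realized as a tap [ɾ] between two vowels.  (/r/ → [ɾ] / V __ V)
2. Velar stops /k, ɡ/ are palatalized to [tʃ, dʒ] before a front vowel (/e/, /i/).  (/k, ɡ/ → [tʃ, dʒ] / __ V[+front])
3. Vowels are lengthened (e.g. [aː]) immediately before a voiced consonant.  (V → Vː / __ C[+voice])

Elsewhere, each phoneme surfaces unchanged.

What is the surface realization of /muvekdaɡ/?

[muːvekdaːɡ]

/m/ stays [m].
/u/ (between /m/ and /v/): before a voiced consonant, so rule 3 applies → [uː].
/v/ — not in any rule's target class → [v].
/e/ (between /v/ and /k/) is in the target of rule 3 but the environment (before a voiced consonant) is not met → [e].
/k/ (between /e/ and /d/) fails the environment for rule 2, so it stays [k].
/d/ stays [d].
/a/ (between /d/ and /ɡ/) occurs before a voiced consonant → [aː] by rule 3.
/ɡ/ (word-final) is in the target of rule 2 but the environment (before a front vowel) is not met → [ɡ].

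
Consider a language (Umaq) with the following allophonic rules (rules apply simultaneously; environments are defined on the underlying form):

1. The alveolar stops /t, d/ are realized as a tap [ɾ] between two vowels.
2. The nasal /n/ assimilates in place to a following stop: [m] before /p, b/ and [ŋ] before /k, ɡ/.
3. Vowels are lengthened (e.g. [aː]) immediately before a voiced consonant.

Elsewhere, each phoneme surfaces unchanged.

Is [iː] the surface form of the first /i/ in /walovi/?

/i/ (word-final) fails the environment for rule 3, so it stays [i].
The actual realization is [i], not [iː].

No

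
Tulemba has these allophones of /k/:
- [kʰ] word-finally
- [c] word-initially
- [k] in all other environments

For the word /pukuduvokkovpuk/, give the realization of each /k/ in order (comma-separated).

[k], [k], [k], [kʰ]

Occurrence 1 (position 3): no conditioning environment matches → elsewhere allophone [k].
Occurrence 2 (position 9): no conditioning environment matches → elsewhere allophone [k].
Occurrence 3 (position 10): no conditioning environment matches → elsewhere allophone [k].
Occurrence 4 (position 15): word-finally → [kʰ].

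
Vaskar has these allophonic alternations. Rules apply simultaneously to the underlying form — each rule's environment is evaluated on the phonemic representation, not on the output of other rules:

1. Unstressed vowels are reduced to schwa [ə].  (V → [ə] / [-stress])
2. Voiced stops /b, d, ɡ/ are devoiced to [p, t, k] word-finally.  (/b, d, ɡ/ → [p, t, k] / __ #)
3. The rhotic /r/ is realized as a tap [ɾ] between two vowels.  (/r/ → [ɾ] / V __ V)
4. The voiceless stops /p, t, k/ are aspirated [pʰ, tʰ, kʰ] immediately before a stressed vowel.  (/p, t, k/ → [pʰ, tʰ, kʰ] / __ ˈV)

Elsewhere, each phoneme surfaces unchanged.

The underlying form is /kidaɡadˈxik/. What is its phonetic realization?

[kədəɡədˈxik]

/k/ (word-initial): rule 4 targets it, but not immediately before a stressed vowel → unchanged [k].
/i/ (between /k/ and /d/) occurs in an unstressed syllable → [ə] by rule 1.
/d/ (between /i/ and /a/): rule 2 targets it, but not word-finally → unchanged [d].
/a/ (between /d/ and /ɡ/) occurs in an unstressed syllable → [ə] by rule 1.
/ɡ/ (between /a/ and /a/): rule 2 targets it, but not word-finally → unchanged [ɡ].
/a/ (between /ɡ/ and /d/): in an unstressed syllable, so rule 1 applies → [ə].
/d/ — between /a/ and /x/; rule 2 does not apply here → [d].
/x/ (between /d/ and /i/) is unaffected → [x].
/i/ — between /x/ and /k/; rule 1 does not apply here → [i].
/k/ (word-final) fails the environment for rule 4, so it stays [k].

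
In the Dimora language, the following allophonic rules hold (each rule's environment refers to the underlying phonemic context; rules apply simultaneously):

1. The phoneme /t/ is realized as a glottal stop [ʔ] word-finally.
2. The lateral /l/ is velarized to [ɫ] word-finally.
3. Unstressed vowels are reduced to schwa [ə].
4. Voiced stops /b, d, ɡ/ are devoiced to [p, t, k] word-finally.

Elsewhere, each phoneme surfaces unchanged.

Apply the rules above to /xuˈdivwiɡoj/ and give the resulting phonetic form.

/u/ meets the environment for rule 3 (in an unstressed syllable) → [ə].
/d/ (between /u/ and /i/) is in the target of rule 4 but the environment (word-finally) is not met → [d].
/i/ (between /d/ and /v/) fails the environment for rule 3, so it stays [i].
/i/ (between /w/ and /ɡ/): in an unstressed syllable, so rule 3 applies → [ə].
/ɡ/ (between /i/ and /o/) fails the environment for rule 4, so it stays [ɡ].
/o/ meets the environment for rule 3 (in an unstressed syllable) → [ə].

[xəˈdivwəɡəj]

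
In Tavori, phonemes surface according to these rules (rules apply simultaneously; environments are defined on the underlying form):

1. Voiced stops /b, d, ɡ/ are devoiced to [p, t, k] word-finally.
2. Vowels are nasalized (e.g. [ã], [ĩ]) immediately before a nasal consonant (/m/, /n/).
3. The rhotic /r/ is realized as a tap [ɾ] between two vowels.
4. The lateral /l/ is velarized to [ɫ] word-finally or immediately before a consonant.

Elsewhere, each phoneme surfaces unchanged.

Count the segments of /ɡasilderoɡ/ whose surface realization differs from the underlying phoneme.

3

Segments that undergo a rule: /l/ → [ɫ] (rule 4); /r/ → [ɾ] (rule 3); /ɡ/ → [k] (rule 1).
All other segments surface unchanged.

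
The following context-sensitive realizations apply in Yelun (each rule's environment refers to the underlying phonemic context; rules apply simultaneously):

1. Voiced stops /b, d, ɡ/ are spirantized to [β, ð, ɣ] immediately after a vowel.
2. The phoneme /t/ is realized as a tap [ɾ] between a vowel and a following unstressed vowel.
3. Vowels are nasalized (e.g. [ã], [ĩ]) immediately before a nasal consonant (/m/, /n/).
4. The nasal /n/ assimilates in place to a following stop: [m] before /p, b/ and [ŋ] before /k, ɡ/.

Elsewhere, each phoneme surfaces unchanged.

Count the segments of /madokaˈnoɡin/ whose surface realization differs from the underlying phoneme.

Segments that undergo a rule: /d/ → [ð] (rule 1); /a/ → [ã] (rule 3); /ɡ/ → [ɣ] (rule 1); /i/ → [ĩ] (rule 3).
All other segments surface unchanged.

4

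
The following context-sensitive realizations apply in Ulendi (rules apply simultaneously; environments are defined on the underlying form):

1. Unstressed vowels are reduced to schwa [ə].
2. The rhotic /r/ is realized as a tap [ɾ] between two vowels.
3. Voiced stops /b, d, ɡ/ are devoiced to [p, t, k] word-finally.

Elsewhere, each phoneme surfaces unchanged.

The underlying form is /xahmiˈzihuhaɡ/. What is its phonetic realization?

[xəhməˈzihəhək]

/x/ (word-initial): no rule targets it → [x].
/a/ — between /x/ and /h/, in an unstressed syllable — surfaces as [ə] (rule 1).
/h/ stays [h].
/m/ (between /h/ and /i/): no rule targets it → [m].
/i/ (between /m/ and /z/): in an unstressed syllable, so rule 1 applies → [ə].
/z/ — not in any rule's target class → [z].
/i/ — between /z/ and /h/; rule 1 does not apply here → [i].
/h/ (between /i/ and /u/): no rule targets it → [h].
/u/ meets the environment for rule 1 (in an unstressed syllable) → [ə].
/h/ (between /u/ and /a/) is unaffected → [h].
/a/ (between /h/ and /ɡ/): in an unstressed syllable, so rule 1 applies → [ə].
/ɡ/ (word-final): word-finally, so rule 3 applies → [k].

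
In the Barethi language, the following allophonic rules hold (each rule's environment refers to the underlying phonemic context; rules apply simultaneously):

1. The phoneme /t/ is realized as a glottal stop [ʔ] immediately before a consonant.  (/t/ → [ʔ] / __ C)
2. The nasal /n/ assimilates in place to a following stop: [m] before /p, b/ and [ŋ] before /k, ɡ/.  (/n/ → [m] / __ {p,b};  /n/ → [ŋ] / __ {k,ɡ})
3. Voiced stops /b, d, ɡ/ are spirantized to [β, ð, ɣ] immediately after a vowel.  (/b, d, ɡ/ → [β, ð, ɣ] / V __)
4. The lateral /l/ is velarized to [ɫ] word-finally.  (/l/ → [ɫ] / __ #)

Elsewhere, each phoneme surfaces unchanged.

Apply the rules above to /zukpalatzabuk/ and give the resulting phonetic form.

[zukpalaʔzaβuk]

/z/ stays [z].
/u/ (between /z/ and /k/): no rule targets it → [u].
/k/ stays [k].
/p/ — not in any rule's target class → [p].
/a/ (between /p/ and /l/) is unaffected → [a].
/l/ (between /a/ and /a/): rule 4 targets it, but not word-finally → unchanged [l].
/a/ (between /l/ and /t/): no rule targets it → [a].
/t/ (between /a/ and /z/) occurs immediately before a consonant → [ʔ] by rule 1.
/z/ stays [z].
/a/ (between /z/ and /b/): no rule targets it → [a].
/b/ (between /a/ and /u/) occurs immediately after a vowel → [β] by rule 3.
/u/ stays [u].
/k/ stays [k].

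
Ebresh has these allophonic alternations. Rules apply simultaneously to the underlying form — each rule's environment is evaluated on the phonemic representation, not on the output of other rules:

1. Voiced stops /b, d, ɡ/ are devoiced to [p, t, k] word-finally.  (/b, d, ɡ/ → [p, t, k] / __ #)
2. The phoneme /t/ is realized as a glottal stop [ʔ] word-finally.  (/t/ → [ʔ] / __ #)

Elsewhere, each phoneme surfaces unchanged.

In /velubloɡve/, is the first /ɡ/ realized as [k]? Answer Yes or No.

/ɡ/ — between /o/ and /v/; rule 1 does not apply here → [ɡ].
The actual realization is [ɡ], not [k].

No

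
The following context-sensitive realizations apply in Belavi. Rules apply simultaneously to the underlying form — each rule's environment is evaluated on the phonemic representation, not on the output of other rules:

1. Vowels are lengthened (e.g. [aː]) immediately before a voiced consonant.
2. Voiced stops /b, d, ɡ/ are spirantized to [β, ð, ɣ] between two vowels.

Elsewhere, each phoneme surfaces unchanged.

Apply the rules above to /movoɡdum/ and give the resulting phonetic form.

/o/ meets the environment for rule 1 (before a voiced consonant) → [oː].
/o/ — between /v/ and /ɡ/, before a voiced consonant — surfaces as [oː] (rule 1).
/ɡ/ — between /o/ and /d/; rule 2 does not apply here → [ɡ].
/d/ (between /ɡ/ and /u/) is in the target of rule 2 but the environment (between two vowels) is not met → [d].
/u/ meets the environment for rule 1 (before a voiced consonant) → [uː].

[moːvoːɡduːm]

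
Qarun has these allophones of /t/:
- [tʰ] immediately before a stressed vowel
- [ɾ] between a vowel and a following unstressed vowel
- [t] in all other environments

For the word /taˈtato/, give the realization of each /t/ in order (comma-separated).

Occurrence 1 (position 1): no conditioning environment matches → elsewhere allophone [t].
Occurrence 2 (position 3): immediately before a stressed vowel → [tʰ].
Occurrence 3 (position 5): between a vowel and an unstressed vowel → [ɾ].

[t], [tʰ], [ɾ]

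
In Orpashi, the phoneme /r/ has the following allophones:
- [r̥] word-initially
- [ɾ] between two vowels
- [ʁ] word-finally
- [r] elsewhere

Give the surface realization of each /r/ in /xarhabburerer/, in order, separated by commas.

Occurrence 1 (position 3): no conditioning environment matches → elsewhere allophone [r].
Occurrence 2 (position 9): between two vowels → [ɾ].
Occurrence 3 (position 11): between two vowels → [ɾ].
Occurrence 4 (position 13): word-finally → [ʁ].

[r], [ɾ], [ɾ], [ʁ]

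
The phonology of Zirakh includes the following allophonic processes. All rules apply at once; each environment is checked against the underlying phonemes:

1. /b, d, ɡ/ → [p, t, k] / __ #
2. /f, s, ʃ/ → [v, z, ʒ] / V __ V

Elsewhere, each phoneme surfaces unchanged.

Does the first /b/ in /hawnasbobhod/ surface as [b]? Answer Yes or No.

Yes

/b/ (between /s/ and /o/): rule 1 targets it, but not word-finally → unchanged [b].
The actual realization is [b], which matches [b].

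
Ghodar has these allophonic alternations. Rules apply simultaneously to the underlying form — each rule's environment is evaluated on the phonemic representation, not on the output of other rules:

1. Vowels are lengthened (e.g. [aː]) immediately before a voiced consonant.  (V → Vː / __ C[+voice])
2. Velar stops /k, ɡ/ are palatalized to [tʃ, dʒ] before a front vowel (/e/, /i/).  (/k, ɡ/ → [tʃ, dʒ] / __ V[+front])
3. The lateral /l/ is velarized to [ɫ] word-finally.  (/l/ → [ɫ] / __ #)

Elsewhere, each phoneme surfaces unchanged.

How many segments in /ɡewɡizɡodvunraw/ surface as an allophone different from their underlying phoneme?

7

Segments that undergo a rule: /ɡ/ → [dʒ] (rule 2); /e/ → [eː] (rule 1); /ɡ/ → [dʒ] (rule 2); /i/ → [iː] (rule 1); /o/ → [oː] (rule 1); /u/ → [uː] (rule 1); /a/ → [aː] (rule 1).
All other segments surface unchanged.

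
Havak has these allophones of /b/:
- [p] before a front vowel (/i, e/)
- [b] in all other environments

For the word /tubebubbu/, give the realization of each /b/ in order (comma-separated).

[p], [b], [b], [b]

Occurrence 1 (position 3): before a front vowel (/i, e/) → [p].
Occurrence 2 (position 5): no conditioning environment matches → elsewhere allophone [b].
Occurrence 3 (position 7): no conditioning environment matches → elsewhere allophone [b].
Occurrence 4 (position 8): no conditioning environment matches → elsewhere allophone [b].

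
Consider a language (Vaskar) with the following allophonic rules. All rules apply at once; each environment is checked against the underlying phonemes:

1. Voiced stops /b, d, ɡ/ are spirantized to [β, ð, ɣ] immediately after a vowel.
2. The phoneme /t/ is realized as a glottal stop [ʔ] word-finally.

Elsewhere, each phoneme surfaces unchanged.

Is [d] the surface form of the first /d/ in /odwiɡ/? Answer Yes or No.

/d/ (between /o/ and /w/) occurs immediately after a vowel → [ð] by rule 1.
The actual realization is [ð], not [d].

No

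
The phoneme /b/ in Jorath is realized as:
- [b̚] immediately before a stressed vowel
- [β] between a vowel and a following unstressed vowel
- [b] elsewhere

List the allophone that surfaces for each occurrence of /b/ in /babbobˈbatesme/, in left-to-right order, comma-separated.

Occurrence 1 (position 1): no conditioning environment matches → elsewhere allophone [b].
Occurrence 2 (position 3): no conditioning environment matches → elsewhere allophone [b].
Occurrence 3 (position 4): no conditioning environment matches → elsewhere allophone [b].
Occurrence 4 (position 6): no conditioning environment matches → elsewhere allophone [b].
Occurrence 5 (position 7): immediately before a stressed vowel → [b̚].

[b], [b], [b], [b], [b̚]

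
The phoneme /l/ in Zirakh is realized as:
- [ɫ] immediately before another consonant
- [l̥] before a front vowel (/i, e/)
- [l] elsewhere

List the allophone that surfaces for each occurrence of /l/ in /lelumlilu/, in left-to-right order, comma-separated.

[l̥], [l], [l̥], [l]

Occurrence 1 (position 1): before a front vowel (/i, e/) → [l̥].
Occurrence 2 (position 3): no conditioning environment matches → elsewhere allophone [l].
Occurrence 3 (position 6): before a front vowel (/i, e/) → [l̥].
Occurrence 4 (position 8): no conditioning environment matches → elsewhere allophone [l].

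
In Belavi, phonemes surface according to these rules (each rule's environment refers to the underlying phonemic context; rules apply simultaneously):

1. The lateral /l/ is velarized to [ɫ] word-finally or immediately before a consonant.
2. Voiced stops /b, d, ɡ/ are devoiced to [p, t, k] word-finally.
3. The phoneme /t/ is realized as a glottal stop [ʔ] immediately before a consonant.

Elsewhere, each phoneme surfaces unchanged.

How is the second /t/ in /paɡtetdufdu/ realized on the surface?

/t/ meets the environment for rule 3 (immediately before a consonant) → [ʔ].

[ʔ]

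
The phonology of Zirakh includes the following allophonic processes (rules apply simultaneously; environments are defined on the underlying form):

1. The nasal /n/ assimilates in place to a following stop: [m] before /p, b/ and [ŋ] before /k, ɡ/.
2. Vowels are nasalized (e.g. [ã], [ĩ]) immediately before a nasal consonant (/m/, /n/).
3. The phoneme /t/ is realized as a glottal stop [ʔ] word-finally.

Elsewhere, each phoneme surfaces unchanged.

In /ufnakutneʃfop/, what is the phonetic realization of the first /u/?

/u/ (word-initial) fails the environment for rule 2, so it stays [u].

[u]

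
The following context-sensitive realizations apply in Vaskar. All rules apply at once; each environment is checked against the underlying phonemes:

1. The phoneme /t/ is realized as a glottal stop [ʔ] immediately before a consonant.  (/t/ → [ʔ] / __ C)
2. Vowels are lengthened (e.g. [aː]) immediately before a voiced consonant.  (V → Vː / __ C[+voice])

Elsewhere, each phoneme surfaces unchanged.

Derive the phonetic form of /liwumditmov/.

[liːwuːmdiʔmoːv]

/i/ (between /l/ and /w/) occurs before a voiced consonant → [iː] by rule 2.
/u/ — between /w/ and /m/, before a voiced consonant — surfaces as [uː] (rule 2).
/i/ (between /d/ and /t/) is in the target of rule 2 but the environment (before a voiced consonant) is not met → [i].
/t/ — between /i/ and /m/, immediately before a consonant — surfaces as [ʔ] (rule 1).
/o/ (between /m/ and /v/): before a voiced consonant, so rule 2 applies → [oː].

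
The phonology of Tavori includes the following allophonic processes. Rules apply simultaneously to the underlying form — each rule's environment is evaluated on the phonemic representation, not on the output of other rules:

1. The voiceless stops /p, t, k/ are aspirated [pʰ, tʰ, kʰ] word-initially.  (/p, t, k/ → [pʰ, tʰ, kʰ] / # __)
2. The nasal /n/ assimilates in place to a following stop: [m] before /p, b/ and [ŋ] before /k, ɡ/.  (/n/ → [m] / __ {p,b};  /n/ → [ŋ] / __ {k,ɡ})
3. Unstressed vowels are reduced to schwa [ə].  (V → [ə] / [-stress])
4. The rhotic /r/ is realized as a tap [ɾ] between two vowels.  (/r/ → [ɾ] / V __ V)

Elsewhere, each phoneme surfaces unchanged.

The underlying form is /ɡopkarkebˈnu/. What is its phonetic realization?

/o/ (between /ɡ/ and /p/): in an unstressed syllable, so rule 3 applies → [ə].
/p/ (between /o/ and /k/): rule 1 targets it, but not word-initially → unchanged [p].
/k/ (between /p/ and /a/) fails the environment for rule 1, so it stays [k].
/a/ (between /k/ and /r/): in an unstressed syllable, so rule 3 applies → [ə].
/r/ (between /a/ and /k/) is in the target of rule 4 but the environment (between two vowels) is not met → [r].
/k/ (between /r/ and /e/): rule 1 targets it, but not word-initially → unchanged [k].
/e/ (between /k/ and /b/): in an unstressed syllable, so rule 3 applies → [ə].
/n/ (between /b/ and /u/) fails the environment for rule 2, so it stays [n].
/u/ (word-final) fails the environment for rule 3, so it stays [u].

[ɡəpkərkəbˈnu]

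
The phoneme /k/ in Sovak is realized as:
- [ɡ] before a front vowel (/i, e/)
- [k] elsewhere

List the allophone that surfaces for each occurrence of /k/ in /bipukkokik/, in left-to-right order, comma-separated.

[k], [k], [ɡ], [k]

Occurrence 1 (position 5): no conditioning environment matches → elsewhere allophone [k].
Occurrence 2 (position 6): no conditioning environment matches → elsewhere allophone [k].
Occurrence 3 (position 8): before a front vowel (/i, e/) → [ɡ].
Occurrence 4 (position 10): no conditioning environment matches → elsewhere allophone [k].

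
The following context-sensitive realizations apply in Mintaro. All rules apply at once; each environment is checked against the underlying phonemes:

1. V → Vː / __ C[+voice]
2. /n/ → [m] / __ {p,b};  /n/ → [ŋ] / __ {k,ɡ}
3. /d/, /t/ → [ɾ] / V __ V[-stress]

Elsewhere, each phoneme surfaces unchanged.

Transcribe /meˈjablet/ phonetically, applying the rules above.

[meːˈjaːblet]

/m/ (word-initial): no rule targets it → [m].
Rule 1 applies to /e/ (between /m/ and /j/: before a voiced consonant) → [eː].
/j/ (between /e/ and /a/) is unaffected → [j].
/a/ (between /j/ and /b/): before a voiced consonant, so rule 1 applies → [aː].
/b/ — not in any rule's target class → [b].
/l/ stays [l].
/e/ (between /l/ and /t/) fails the environment for rule 1, so it stays [e].
/t/ — word-final; rule 3 does not apply here → [t].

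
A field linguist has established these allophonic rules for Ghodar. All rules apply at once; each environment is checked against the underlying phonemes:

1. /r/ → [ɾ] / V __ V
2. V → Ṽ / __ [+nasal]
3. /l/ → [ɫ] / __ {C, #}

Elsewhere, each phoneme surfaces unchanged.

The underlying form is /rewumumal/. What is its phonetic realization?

/r/ (word-initial) fails the environment for rule 1, so it stays [r].
/e/ (between /r/ and /w/) is in the target of rule 2 but the environment (before a nasal consonant) is not met → [e].
/w/ stays [w].
/u/ (between /w/ and /m/): before a nasal consonant, so rule 2 applies → [ũ].
/m/ (between /u/ and /u/) is unaffected → [m].
/u/ — between /m/ and /m/, before a nasal consonant — surfaces as [ũ] (rule 2).
/m/ (between /u/ and /a/): no rule targets it → [m].
/a/ (between /m/ and /l/): rule 2 targets it, but not before a nasal consonant → unchanged [a].
Rule 3 applies to /l/ (word-final: word-finally or immediately before a consonant) → [ɫ].

[rewũmũmaɫ]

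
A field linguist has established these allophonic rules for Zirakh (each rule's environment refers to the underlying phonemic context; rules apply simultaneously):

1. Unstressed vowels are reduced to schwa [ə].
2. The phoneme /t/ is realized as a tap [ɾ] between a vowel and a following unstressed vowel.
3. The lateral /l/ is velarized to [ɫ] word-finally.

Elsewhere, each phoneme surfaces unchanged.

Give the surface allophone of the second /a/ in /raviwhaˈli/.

[ə]

/a/ meets the environment for rule 1 (in an unstressed syllable) → [ə].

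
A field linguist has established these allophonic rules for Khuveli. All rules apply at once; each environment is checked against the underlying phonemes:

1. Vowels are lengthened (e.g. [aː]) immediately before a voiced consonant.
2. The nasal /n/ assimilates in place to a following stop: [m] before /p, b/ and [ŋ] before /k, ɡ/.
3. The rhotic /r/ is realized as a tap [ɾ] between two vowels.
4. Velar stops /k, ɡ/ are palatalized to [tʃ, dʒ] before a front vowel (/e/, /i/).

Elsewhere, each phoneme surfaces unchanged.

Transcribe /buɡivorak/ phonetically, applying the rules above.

/b/ — not in any rule's target class → [b].
/u/ (between /b/ and /ɡ/): before a voiced consonant, so rule 1 applies → [uː].
/ɡ/ meets the environment for rule 4 (before a front vowel) → [dʒ].
Rule 1 applies to /i/ (between /ɡ/ and /v/: before a voiced consonant) → [iː].
/v/ (between /i/ and /o/) is unaffected → [v].
/o/ (between /v/ and /r/): before a voiced consonant, so rule 1 applies → [oː].
/r/ (between /o/ and /a/): between two vowels, so rule 3 applies → [ɾ].
/a/ — between /r/ and /k/; rule 1 does not apply here → [a].
/k/ (word-final): rule 4 targets it, but not before a front vowel → unchanged [k].

[buːdʒiːvoːɾak]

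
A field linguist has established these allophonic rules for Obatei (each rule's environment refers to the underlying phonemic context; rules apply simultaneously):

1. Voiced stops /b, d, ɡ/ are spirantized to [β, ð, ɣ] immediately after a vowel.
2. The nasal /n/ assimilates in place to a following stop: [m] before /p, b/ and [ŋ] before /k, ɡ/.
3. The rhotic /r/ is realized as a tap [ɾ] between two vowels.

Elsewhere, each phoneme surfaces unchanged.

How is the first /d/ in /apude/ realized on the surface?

[ð]

/d/ meets the environment for rule 1 (immediately after a vowel) → [ð].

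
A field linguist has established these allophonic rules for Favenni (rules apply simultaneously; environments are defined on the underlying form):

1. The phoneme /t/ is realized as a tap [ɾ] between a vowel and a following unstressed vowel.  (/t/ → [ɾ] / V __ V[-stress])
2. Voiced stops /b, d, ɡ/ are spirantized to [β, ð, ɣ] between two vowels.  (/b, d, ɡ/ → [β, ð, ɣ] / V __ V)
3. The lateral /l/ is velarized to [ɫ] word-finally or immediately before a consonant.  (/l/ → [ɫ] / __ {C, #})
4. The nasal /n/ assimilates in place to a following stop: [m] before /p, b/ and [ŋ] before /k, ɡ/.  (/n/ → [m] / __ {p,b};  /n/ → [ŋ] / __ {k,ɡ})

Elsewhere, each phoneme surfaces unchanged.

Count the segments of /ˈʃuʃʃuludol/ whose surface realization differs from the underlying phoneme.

Segments that undergo a rule: /d/ → [ð] (rule 2); /l/ → [ɫ] (rule 3).
All other segments surface unchanged.

2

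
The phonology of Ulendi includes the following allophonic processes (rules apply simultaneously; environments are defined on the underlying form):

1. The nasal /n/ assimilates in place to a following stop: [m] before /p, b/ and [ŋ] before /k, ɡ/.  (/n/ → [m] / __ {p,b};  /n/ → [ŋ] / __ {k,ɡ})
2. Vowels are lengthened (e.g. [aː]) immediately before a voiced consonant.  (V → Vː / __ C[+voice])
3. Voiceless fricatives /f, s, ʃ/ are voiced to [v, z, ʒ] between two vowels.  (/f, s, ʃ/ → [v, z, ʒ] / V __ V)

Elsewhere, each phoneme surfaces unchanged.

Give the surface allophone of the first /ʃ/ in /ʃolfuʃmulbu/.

/ʃ/ (word-initial) fails the environment for rule 3, so it stays [ʃ].

[ʃ]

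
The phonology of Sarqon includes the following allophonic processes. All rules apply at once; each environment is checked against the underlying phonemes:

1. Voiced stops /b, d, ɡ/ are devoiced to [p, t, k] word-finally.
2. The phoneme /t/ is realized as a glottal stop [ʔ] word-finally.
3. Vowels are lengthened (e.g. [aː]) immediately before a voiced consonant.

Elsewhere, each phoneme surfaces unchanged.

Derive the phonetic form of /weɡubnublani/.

[weːɡuːbnuːblaːni]

/w/ (word-initial): no rule targets it → [w].
/e/ (between /w/ and /ɡ/): before a voiced consonant, so rule 3 applies → [eː].
/ɡ/ (between /e/ and /u/) fails the environment for rule 1, so it stays [ɡ].
Rule 3 applies to /u/ (between /ɡ/ and /b/: before a voiced consonant) → [uː].
/b/ (between /u/ and /n/) fails the environment for rule 1, so it stays [b].
/n/ stays [n].
/u/ (between /n/ and /b/): before a voiced consonant, so rule 3 applies → [uː].
/b/ (between /u/ and /l/) fails the environment for rule 1, so it stays [b].
/l/ stays [l].
Rule 3 applies to /a/ (between /l/ and /n/: before a voiced consonant) → [aː].
/n/ stays [n].
/i/ (word-final) is in the target of rule 3 but the environment (before a voiced consonant) is not met → [i].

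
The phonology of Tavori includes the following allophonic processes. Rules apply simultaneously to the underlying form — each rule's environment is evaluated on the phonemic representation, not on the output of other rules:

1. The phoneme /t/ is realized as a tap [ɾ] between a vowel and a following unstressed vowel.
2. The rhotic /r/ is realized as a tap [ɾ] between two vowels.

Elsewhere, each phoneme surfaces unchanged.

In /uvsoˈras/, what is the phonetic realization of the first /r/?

/r/ (between /o/ and /a/): between two vowels, so rule 2 applies → [ɾ].

[ɾ]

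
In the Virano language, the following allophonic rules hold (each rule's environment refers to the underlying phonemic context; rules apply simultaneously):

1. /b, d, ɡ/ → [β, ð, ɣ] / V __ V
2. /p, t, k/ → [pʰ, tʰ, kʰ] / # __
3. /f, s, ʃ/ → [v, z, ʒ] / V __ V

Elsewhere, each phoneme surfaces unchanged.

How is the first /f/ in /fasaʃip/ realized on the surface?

[f]

/f/ (word-initial) fails the environment for rule 3, so it stays [f].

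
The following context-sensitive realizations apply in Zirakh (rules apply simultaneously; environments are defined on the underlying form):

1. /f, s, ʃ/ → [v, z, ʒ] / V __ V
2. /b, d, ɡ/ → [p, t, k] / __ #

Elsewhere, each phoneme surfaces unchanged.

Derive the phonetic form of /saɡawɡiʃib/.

/s/ (word-initial) is in the target of rule 1 but the environment (between two vowels) is not met → [s].
/ɡ/ (between /a/ and /a/) is in the target of rule 2 but the environment (word-finally) is not met → [ɡ].
/ɡ/ (between /w/ and /i/): rule 2 targets it, but not word-finally → unchanged [ɡ].
/ʃ/ meets the environment for rule 1 (between two vowels) → [ʒ].
/b/ (word-final): word-finally, so rule 2 applies → [p].

[saɡawɡiʒip]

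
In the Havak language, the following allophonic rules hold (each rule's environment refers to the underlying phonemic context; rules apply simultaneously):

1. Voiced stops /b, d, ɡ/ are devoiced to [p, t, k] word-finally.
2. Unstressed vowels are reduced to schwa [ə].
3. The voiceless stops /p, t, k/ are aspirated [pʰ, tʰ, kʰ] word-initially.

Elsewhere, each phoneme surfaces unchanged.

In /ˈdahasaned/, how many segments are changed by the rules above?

4

Segments that undergo a rule: /a/ → [ə] (rule 2); /a/ → [ə] (rule 2); /e/ → [ə] (rule 2); /d/ → [t] (rule 1).
All other segments surface unchanged.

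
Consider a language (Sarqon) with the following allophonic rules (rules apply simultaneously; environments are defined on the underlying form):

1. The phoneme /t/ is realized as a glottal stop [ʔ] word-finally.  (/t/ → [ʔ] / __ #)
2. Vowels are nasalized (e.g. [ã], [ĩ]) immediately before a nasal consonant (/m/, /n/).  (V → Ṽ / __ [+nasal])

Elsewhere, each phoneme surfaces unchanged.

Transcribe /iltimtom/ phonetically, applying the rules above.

[iltĩmtõm]

/i/ (word-initial) is in the target of rule 2 but the environment (before a nasal consonant) is not met → [i].
/l/ (between /i/ and /t/) is unaffected → [l].
/t/ (between /l/ and /i/): rule 1 targets it, but not word-finally → unchanged [t].
/i/ (between /t/ and /m/) occurs before a nasal consonant → [ĩ] by rule 2.
/m/ (between /i/ and /t/) is unaffected → [m].
/t/ (between /m/ and /o/): rule 1 targets it, but not word-finally → unchanged [t].
/o/ (between /t/ and /m/): before a nasal consonant, so rule 2 applies → [õ].
/m/ stays [m].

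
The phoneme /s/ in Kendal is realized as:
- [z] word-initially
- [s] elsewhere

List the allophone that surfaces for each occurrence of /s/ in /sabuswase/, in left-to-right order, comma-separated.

[z], [s], [s]

Occurrence 1 (position 1): word-initially → [z].
Occurrence 2 (position 5): no conditioning environment matches → elsewhere allophone [s].
Occurrence 3 (position 8): no conditioning environment matches → elsewhere allophone [s].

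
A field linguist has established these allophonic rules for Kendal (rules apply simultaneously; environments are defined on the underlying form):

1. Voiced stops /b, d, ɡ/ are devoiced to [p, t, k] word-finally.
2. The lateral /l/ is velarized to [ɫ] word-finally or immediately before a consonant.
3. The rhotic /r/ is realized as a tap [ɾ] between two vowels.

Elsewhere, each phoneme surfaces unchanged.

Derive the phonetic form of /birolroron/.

/b/ (word-initial): rule 1 targets it, but not word-finally → unchanged [b].
/i/ (between /b/ and /r/): no rule targets it → [i].
/r/ (between /i/ and /o/): between two vowels, so rule 3 applies → [ɾ].
/o/ (between /r/ and /l/): no rule targets it → [o].
/l/ meets the environment for rule 2 (word-finally or immediately before a consonant) → [ɫ].
/r/ (between /l/ and /o/) fails the environment for rule 3, so it stays [r].
/o/ — not in any rule's target class → [o].
/r/ (between /o/ and /o/): between two vowels, so rule 3 applies → [ɾ].
/o/ (between /r/ and /n/): no rule targets it → [o].
/n/ stays [n].

[biɾoɫroɾon]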